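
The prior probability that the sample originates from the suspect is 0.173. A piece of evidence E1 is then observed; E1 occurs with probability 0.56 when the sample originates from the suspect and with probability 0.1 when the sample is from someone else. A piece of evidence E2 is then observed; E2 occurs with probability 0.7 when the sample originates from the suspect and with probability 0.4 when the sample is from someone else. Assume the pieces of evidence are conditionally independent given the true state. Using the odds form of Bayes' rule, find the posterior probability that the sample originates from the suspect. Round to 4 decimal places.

Posterior probability ≈ 0.6721

Prior odds = 0.173/(1−0.173) = 0.20919.
Likelihood ratio for E1 = 0.56/0.1 = 5.6000.
Likelihood ratio for E2 = 0.7/0.4 = 1.7500.
Posterior odds = prior odds × LR₁ × LR₂ = 2.0501.
Posterior probability = odds/(1+odds) = 2.0501/3.0501 = 0.6721.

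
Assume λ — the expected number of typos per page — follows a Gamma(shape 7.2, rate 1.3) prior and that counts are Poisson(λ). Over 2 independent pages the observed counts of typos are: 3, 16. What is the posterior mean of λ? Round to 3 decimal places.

Posterior mean ≈ 7.939

Total count ∑xᵢ = 19 over n = 2 pages.
Gamma is conjugate to the Poisson likelihood: posterior is Gamma(shape = 7.2+19 = 26.2, rate = 1.3+2 = 3.3).
E[λ | data] = 26.2/3.3 = 7.939.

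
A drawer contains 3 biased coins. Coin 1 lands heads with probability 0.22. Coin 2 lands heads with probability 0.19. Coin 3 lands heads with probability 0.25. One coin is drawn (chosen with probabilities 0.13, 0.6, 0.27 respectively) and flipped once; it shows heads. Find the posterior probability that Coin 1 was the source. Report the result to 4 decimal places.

Posterior probability ≈ 0.1361

P(heads|C1) = 0.22; P(heads|C2) = 0.19; P(heads|C3) = 0.25.
Prior × likelihood for each source: 0.13·0.22=0.02860, 0.6·0.19=0.1140, 0.27·0.25=0.06750. Summing gives P(heads) = 0.21010.
P(Coin 1 | heads) = 0.02860 / 0.21010 = 0.1361.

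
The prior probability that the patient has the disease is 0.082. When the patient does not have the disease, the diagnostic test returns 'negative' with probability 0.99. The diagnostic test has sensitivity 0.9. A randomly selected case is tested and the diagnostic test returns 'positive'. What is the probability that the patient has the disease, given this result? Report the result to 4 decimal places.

P(H | E) ≈ 0.8894

Let H be the event that the patient has the disease. P(H) = 0.082, so P(¬H) = 0.918. With E the 'positive' result, P(E|H) = 0.9 and P(E|¬H) = 0.01.
P(E) = 0.9·0.082 + 0.01·0.918 = 0.073800 + 0.0091800 = 0.082980.
By Bayes' theorem, P(H|E) = 0.073800 / 0.082980 = 0.8894.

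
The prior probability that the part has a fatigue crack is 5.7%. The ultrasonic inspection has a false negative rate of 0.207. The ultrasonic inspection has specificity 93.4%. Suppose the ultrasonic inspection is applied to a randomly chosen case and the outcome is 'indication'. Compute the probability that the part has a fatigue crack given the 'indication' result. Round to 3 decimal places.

Write H for 'the part has a fatigue crack'. Prior odds H:¬H = 0.057/0.943 = 0.060445. For the 'indication' outcome, the likelihood ratio is 0.793/0.066 = 12.015.
Posterior odds = 0.060445 × 12.015 = 0.72626, so P(H|E) = 0.72626/(1+0.72626) = 0.421.

P(H | E) ≈ 0.421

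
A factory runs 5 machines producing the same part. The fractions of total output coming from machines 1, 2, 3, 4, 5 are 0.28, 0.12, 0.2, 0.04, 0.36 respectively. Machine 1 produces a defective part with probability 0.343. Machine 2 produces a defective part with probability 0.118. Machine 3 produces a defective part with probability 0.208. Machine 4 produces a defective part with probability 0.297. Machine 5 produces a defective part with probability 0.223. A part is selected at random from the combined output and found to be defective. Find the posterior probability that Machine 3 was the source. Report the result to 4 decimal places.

Posterior probability ≈ 0.1705

Tabulate prior·likelihood by source: [1] prior 0.28, lik 0.343, product 0.09604; [2] prior 0.12, lik 0.118, product 0.01416; [3] prior 0.2, lik 0.208, product 0.04160; [4] prior 0.04, lik 0.297, product 0.01188; [5] prior 0.36, lik 0.223, product 0.08028.
Normalizing constant = 0.24396; the posterior for Machine 3 is its product over the sum, 0.04160/0.24396 = 0.1705.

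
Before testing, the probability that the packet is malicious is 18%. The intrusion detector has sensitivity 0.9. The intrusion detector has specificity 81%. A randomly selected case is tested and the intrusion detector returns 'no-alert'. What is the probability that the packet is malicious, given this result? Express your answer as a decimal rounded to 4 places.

P(H | E) ≈ 0.0264

Let H be the event that the packet is malicious. P(H) = 0.18, so P(¬H) = 0.82. With E the 'no-alert' result, P(E|H) = 0.1 and P(E|¬H) = 0.81.
P(E) = 0.1·0.18 + 0.81·0.82 = 0.018000 + 0.66420 = 0.68220.
By Bayes' theorem, P(H|E) = 0.018000 / 0.68220 = 0.0264.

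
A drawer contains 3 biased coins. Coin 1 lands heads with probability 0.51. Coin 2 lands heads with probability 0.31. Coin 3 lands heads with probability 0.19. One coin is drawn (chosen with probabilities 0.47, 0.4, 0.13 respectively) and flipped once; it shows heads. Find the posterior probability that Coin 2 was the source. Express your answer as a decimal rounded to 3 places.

Tabulate prior·likelihood by source: [1] prior 0.47, lik 0.51, product 0.2397; [2] prior 0.4, lik 0.31, product 0.1240; [3] prior 0.13, lik 0.19, product 0.02470.
Normalizing constant = 0.38840; the posterior for Coin 2 is its product over the sum, 0.1240/0.38840 = 0.319.

Posterior probability ≈ 0.319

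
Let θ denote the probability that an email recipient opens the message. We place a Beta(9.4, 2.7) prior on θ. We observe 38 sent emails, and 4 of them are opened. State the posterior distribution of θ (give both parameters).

Observing 4 successes and 34 failures updates Beta(9.4, 2.7) by adding the success and failure counts to the two shape parameters: α = 9.4+4 = 13.4, β = 2.7+34 = 36.7.

Posterior: Beta(13.4, 36.7)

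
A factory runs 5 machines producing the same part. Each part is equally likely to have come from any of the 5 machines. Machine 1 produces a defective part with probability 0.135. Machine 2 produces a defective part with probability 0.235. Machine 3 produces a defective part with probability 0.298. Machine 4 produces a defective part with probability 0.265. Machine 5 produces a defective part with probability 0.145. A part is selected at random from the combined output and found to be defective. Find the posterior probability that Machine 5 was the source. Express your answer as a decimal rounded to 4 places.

Posterior probability ≈ 0.1345

Tabulate prior·likelihood by source: [1] prior 0.2, lik 0.135, product 0.02700; [2] prior 0.2, lik 0.235, product 0.04700; [3] prior 0.2, lik 0.298, product 0.05960; [4] prior 0.2, lik 0.265, product 0.05300; [5] prior 0.2, lik 0.145, product 0.02900.
Normalizing constant = 0.21560; the posterior for Machine 5 is its product over the sum, 0.02900/0.21560 = 0.1345.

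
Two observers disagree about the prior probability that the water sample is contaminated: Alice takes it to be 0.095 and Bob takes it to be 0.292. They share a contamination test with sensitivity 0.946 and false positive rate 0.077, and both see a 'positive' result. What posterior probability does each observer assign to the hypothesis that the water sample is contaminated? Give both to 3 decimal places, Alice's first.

Alice: 0.563; Bob: 0.835

The likelihood ratio for a 'positive' result is 0.946/0.077 = 12.286.
Alice: prior odds 0.095/0.905 = 0.10497; posterior odds 1.2897; posterior probability 0.563.
Bob: prior odds 0.292/0.708 = 0.41243; posterior odds 5.0670; posterior probability 0.835.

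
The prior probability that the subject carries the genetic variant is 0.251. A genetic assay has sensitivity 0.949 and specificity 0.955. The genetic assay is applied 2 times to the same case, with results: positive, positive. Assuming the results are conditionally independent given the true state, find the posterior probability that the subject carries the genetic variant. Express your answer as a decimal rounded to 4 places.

Posterior P(H) ≈ 0.9933

Let H be the event that the subject carries the genetic variant; start with P(H) = 0.251. P('positive'|H) = 0.949, P('positive'|¬H) = 0.045.
Update on result 1 ('positive'): P(H) ← 0.949·0.2510 / (0.949·0.2510 + 0.045·0.7490) = 0.23820/0.27190 = 0.8760.
Update on result 2 ('positive'): P(H) ← 0.949·0.8760 / (0.949·0.8760 + 0.045·0.1240) = 0.83136/0.83694 = 0.9933.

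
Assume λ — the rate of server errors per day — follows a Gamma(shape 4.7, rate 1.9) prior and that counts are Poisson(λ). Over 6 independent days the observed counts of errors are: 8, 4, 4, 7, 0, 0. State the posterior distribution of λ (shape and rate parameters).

Total count ∑xᵢ = 23 over n = 6 days.
Gamma is conjugate to the Poisson likelihood: posterior is Gamma(shape = 4.7+23 = 27.7, rate = 1.9+6 = 7.9).

Posterior: Gamma(shape=27.7, rate=7.9)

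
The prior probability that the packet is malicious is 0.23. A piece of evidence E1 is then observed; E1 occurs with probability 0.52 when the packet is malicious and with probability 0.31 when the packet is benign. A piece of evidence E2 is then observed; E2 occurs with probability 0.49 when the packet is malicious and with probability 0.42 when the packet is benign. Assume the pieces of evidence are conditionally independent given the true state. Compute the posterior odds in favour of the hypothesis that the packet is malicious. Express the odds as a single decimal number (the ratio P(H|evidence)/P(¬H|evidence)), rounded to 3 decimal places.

Prior odds = 0.23/(1−0.23) = 0.29870.
Likelihood ratio for E1 = 0.52/0.31 = 1.6774.
Likelihood ratio for E2 = 0.49/0.42 = 1.1667.
Posterior odds = prior odds × LR₁ × LR₂ = 0.58456.

Posterior odds ≈ 0.585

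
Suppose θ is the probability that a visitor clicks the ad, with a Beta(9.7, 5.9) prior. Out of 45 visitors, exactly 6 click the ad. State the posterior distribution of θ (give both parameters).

Observing 6 successes and 39 failures updates Beta(9.7, 5.9) by adding the success and failure counts to the two shape parameters: α = 9.7+6 = 15.7, β = 5.9+39 = 44.9.

Posterior: Beta(15.7, 44.9)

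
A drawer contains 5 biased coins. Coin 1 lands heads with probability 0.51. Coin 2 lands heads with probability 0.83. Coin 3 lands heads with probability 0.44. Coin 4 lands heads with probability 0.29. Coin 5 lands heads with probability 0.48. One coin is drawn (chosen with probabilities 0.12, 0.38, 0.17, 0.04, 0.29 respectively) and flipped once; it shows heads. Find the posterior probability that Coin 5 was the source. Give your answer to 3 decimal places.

Tabulate prior·likelihood by source: [1] prior 0.12, lik 0.51, product 0.06120; [2] prior 0.38, lik 0.83, product 0.3154; [3] prior 0.17, lik 0.44, product 0.07480; [4] prior 0.04, lik 0.29, product 0.01160; [5] prior 0.29, lik 0.48, product 0.1392.
Normalizing constant = 0.60220; the posterior for Coin 5 is its product over the sum, 0.1392/0.60220 = 0.231.

Posterior probability ≈ 0.231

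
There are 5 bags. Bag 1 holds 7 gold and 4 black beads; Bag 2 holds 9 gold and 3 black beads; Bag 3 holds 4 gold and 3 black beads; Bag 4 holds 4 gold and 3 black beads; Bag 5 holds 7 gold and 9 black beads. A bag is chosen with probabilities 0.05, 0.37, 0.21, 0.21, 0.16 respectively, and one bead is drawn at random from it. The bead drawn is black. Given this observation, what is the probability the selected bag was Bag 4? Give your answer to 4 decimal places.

Posterior probability ≈ 0.2364

P(black|Bag 1) = 0.3636; P(black|Bag 2) = 0.25; P(black|Bag 3) = 0.4286; P(black|Bag 4) = 0.4286; P(black|Bag 5) = 0.5625.
Prior × likelihood for each source: 0.05·0.3636=0.01818, 0.37·0.25=0.09250, 0.21·0.4286=0.09000, 0.21·0.4286=0.09000, 0.16·0.5625=0.09000. Summing gives P(black) = 0.38068.
P(Bag 4 | black) = 0.09000 / 0.38068 = 0.2364.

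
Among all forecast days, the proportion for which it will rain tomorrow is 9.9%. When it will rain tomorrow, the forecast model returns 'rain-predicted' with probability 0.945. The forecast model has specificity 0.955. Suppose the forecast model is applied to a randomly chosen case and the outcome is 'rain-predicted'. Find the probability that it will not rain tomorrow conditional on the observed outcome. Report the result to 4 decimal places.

P(¬H | E) ≈ 0.3023

Write H for 'it will rain tomorrow'. Prior odds H:¬H = 0.099/0.901 = 0.10988. For the 'rain-predicted' outcome, the likelihood ratio is 0.945/0.045 = 21.000.
Posterior odds = 0.10988 × 21.000 = 2.3074, so P(H|E) = 2.3074/(1+2.3074) = 0.6977. Then P(¬H|E) = 1 − 0.6977 = 0.3023.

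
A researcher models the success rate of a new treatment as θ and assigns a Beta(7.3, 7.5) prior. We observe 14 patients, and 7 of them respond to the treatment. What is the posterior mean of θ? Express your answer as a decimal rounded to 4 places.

Observing 7 successes and 7 failures updates Beta(7.3, 7.5) by adding the success and failure counts to the two shape parameters: α = 7.3+7 = 14.3, β = 7.5+7 = 14.5.
Posterior mean = α/(α+β) = 14.3/28.8 = 0.4965.

Posterior mean ≈ 0.4965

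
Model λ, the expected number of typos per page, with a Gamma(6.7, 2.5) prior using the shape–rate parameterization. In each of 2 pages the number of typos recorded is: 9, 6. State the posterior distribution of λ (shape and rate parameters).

Posterior: Gamma(shape=21.7, rate=4.5)

Total count ∑xᵢ = 15 over n = 2 pages.
Gamma is conjugate to the Poisson likelihood: posterior is Gamma(shape = 6.7+15 = 21.7, rate = 2.5+2 = 4.5).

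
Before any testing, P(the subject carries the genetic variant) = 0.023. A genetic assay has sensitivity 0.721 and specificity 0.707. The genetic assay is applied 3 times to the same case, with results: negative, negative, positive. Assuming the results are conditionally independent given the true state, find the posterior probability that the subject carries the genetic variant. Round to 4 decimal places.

Posterior P(H) ≈ 0.0089

Let H be the event that the subject carries the genetic variant; start with P(H) = 0.023. P('positive'|H) = 0.721, P('positive'|¬H) = 0.293.
Update on result 1 ('negative'): P(H) ← 0.279·0.0230 / (0.279·0.0230 + 0.707·0.9770) = 0.0064170/0.69716 = 0.0092.
Update on result 2 ('negative'): P(H) ← 0.279·0.0092 / (0.279·0.0092 + 0.707·0.9908) = 0.0025681/0.70306 = 0.0037.
Update on result 3 ('positive'): P(H) ← 0.721·0.0037 / (0.721·0.0037 + 0.293·0.9963) = 0.0026336/0.29456 = 0.0089.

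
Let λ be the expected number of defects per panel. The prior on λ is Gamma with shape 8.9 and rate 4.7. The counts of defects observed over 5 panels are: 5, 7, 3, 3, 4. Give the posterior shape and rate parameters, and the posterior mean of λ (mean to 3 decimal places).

Posterior: Gamma(shape=30.9, rate=9.7); mean ≈ 3.186

Total count ∑xᵢ = 22 over n = 5 panels.
Gamma is conjugate to the Poisson likelihood: posterior is Gamma(shape = 8.9+22 = 30.9, rate = 4.7+5 = 9.7).
E[λ | data] = 30.9/9.7 = 3.186.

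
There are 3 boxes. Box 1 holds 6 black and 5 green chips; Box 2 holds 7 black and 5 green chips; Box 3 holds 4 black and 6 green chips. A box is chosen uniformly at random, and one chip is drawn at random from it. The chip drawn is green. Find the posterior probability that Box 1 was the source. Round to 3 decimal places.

Posterior probability ≈ 0.309

P(green|Box 1) = 0.4545; P(green|Box 2) = 0.4167; P(green|Box 3) = 0.6.
Prior × likelihood for each source: 0.333333·0.4545=0.1515, 0.333333·0.4167=0.1389, 0.333333·0.6=0.2000. Summing gives P(green) = 0.49040.
P(Box 1 | green) = 0.1515 / 0.49040 = 0.309.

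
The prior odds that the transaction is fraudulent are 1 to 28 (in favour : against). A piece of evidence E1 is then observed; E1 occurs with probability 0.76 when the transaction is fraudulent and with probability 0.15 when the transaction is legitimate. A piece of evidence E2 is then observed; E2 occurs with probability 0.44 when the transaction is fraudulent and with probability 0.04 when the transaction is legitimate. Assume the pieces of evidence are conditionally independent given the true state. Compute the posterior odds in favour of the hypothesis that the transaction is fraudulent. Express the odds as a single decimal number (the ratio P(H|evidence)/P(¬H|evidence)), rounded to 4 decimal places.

Prior odds = 1/28 = 0.035714. In log-odds, ln(0.035714) = -3.3322.
Add log likelihood ratios: ln(5.0667) + ln(11.000) = 4.0206.
Posterior log-odds = 0.68837, so posterior odds = exp(0.68837) = 1.9905.

Posterior odds ≈ 1.9905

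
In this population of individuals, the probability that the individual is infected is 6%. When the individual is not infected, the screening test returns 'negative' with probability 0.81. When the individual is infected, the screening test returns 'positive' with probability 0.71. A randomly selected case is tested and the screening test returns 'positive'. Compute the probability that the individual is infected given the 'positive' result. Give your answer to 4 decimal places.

Write H for 'the individual is infected'. Prior odds H:¬H = 0.06/0.94 = 0.063830. For the 'positive' outcome, the likelihood ratio is 0.71/0.19 = 3.7368.
Posterior odds = 0.063830 × 3.7368 = 0.23852, so P(H|E) = 0.23852/(1+0.23852) = 0.1926.

P(H | E) ≈ 0.1926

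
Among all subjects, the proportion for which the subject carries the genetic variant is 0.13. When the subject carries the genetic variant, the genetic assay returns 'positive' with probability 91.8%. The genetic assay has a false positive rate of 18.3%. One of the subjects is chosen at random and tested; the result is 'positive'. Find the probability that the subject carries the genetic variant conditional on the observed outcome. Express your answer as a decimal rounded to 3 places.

Write H for 'the subject carries the genetic variant'. Prior odds H:¬H = 0.13/0.87 = 0.14943. For the 'positive' outcome, the likelihood ratio is 0.918/0.183 = 5.0164.
Posterior odds = 0.14943 × 5.0164 = 0.74958, so P(H|E) = 0.74958/(1+0.74958) = 0.428.

P(H | E) ≈ 0.428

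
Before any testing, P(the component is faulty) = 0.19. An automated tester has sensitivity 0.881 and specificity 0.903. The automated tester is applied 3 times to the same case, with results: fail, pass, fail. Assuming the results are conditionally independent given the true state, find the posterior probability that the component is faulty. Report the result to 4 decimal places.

Let H be the event that the component is faulty; start with P(H) = 0.19. P('fail'|H) = 0.881, P('fail'|¬H) = 0.097.
Update on result 1 ('fail'): P(H) ← 0.881·0.1900 / (0.881·0.1900 + 0.097·0.8100) = 0.16739/0.24596 = 0.6806.
Update on result 2 ('pass'): P(H) ← 0.119·0.6806 / (0.119·0.6806 + 0.903·0.3194) = 0.080986/0.36944 = 0.2192.
Update on result 3 ('fail'): P(H) ← 0.881·0.2192 / (0.881·0.2192 + 0.097·0.7808) = 0.19313/0.26886 = 0.7183.

Posterior P(H) ≈ 0.7183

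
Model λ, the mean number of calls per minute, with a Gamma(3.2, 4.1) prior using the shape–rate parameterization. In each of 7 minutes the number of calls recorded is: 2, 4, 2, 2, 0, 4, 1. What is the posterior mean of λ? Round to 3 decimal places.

The Poisson likelihood adds the total count to the shape and the number of exposure periods to the rate. Here ∑xᵢ = 15 and n = 7, so shape 3.2→18.2 and rate 4.1→11.1.
Posterior mean = shape/rate = 18.2/11.1 = 1.640.

Posterior mean ≈ 1.640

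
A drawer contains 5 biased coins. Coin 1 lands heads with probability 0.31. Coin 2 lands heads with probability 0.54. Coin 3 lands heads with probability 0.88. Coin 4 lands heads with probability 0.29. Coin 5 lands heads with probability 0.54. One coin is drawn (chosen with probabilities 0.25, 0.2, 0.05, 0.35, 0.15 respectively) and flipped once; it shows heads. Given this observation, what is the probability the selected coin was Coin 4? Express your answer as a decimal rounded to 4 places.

Posterior probability ≈ 0.2464

Tabulate prior·likelihood by source: [1] prior 0.25, lik 0.31, product 0.07750; [2] prior 0.2, lik 0.54, product 0.1080; [3] prior 0.05, lik 0.88, product 0.04400; [4] prior 0.35, lik 0.29, product 0.1015; [5] prior 0.15, lik 0.54, product 0.08100.
Normalizing constant = 0.41200; the posterior for Coin 4 is its product over the sum, 0.1015/0.41200 = 0.2464.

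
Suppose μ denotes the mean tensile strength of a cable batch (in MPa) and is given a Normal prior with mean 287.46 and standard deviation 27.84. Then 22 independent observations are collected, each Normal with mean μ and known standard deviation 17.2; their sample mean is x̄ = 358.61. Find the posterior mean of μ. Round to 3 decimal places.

With known σ, the Normal prior is conjugate. Weight on the data is w = (n/σ²)/(n/σ² + 1/τ₀²) = 0.0743645/(0.0743645+0.00129021) = 0.98295.
Posterior mean = w·x̄ + (1−w)·μ₀ = 0.98295·358.61 + 0.017054·287.46 = 357.397.

Posterior mean ≈ 357.397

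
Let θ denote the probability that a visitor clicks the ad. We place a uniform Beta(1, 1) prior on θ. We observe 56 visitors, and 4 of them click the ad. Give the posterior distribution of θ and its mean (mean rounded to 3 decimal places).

Posterior: Beta(5, 53); mean ≈ 0.086

The binomial likelihood is conjugate to the Beta prior: with 4 successes and 52 failures, the posterior is Beta(1+4, 1+52) = Beta(5, 53).
E[θ | data] = 5/(5+53) = 0.086.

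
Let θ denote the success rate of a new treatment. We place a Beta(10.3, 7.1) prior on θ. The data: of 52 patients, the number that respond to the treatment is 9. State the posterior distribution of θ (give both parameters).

Observing 9 successes and 43 failures updates Beta(10.3, 7.1) by adding the success and failure counts to the two shape parameters: α = 10.3+9 = 19.3, β = 7.1+43 = 50.1.

Posterior: Beta(19.3, 50.1)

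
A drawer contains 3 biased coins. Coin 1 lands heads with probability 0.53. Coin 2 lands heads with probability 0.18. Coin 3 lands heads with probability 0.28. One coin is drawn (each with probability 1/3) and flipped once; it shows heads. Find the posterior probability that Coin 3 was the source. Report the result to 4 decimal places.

Tabulate prior·likelihood by source: [1] prior 0.333333, lik 0.53, product 0.1767; [2] prior 0.333333, lik 0.18, product 0.06000; [3] prior 0.333333, lik 0.28, product 0.09333.
Normalizing constant = 0.33000; the posterior for Coin 3 is its product over the sum, 0.09333/0.33000 = 0.2828.

Posterior probability ≈ 0.2828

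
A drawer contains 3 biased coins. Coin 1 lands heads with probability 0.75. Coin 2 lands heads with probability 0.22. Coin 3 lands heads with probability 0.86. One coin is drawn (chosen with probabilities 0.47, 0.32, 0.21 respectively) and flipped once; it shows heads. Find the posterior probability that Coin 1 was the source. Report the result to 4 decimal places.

Posterior probability ≈ 0.5841

Tabulate prior·likelihood by source: [1] prior 0.47, lik 0.75, product 0.3525; [2] prior 0.32, lik 0.22, product 0.07040; [3] prior 0.21, lik 0.86, product 0.1806.
Normalizing constant = 0.60350; the posterior for Coin 1 is its product over the sum, 0.3525/0.60350 = 0.5841.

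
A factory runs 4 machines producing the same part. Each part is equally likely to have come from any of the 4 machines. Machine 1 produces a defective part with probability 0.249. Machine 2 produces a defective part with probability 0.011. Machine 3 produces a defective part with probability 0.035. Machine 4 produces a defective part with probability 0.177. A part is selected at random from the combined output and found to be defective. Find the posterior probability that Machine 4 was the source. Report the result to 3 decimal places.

Posterior probability ≈ 0.375

Tabulate prior·likelihood by source: [1] prior 0.25, lik 0.249, product 0.06225; [2] prior 0.25, lik 0.011, product 0.002750; [3] prior 0.25, lik 0.035, product 0.008750; [4] prior 0.25, lik 0.177, product 0.04425.
Normalizing constant = 0.11800; the posterior for Machine 4 is its product over the sum, 0.04425/0.11800 = 0.375.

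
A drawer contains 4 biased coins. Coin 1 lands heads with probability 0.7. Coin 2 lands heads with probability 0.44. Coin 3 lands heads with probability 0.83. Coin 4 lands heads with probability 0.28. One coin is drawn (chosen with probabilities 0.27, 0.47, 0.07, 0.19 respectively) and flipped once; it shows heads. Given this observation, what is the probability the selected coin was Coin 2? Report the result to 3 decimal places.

Posterior probability ≈ 0.408

P(heads|C1) = 0.7; P(heads|C2) = 0.44; P(heads|C3) = 0.83; P(heads|C4) = 0.28.
Prior × likelihood for each source: 0.27·0.7=0.1890, 0.47·0.44=0.2068, 0.07·0.83=0.05810, 0.19·0.28=0.05320. Summing gives P(heads) = 0.50710.
P(Coin 2 | heads) = 0.2068 / 0.50710 = 0.408.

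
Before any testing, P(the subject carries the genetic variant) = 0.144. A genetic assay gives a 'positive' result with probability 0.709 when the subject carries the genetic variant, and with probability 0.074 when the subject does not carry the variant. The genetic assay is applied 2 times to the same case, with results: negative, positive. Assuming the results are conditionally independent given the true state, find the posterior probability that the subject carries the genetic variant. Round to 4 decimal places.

With H the event that the subject carries the genetic variant, the joint likelihood of the observed sequence is P(data|H) = 0.291·0.709 = 0.20632 and P(data|¬H) = 0.926·0.074 = 0.068524.
Bayes: P(H|data) = 0.144·0.20632 / (0.144·0.20632 + 0.856·0.068524) = 0.029710/0.088366 = 0.3362.

Posterior P(H) ≈ 0.3362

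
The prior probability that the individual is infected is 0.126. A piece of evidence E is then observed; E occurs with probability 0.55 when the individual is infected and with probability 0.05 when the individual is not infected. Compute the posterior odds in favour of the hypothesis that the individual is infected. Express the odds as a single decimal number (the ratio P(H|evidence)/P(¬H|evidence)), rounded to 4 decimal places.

Posterior odds ≈ 1.5858

Prior odds = 0.126/(1−0.126) = 0.14416.
Likelihood ratio for E = 0.55/0.05 = 11.000.
Posterior odds = prior odds × LR = 1.5858.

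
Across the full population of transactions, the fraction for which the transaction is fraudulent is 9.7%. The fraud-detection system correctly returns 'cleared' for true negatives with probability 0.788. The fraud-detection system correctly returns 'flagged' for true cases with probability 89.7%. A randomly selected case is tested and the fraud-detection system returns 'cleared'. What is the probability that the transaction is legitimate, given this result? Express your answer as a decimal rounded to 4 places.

Write H for 'the transaction is fraudulent'. Prior odds H:¬H = 0.097/0.903 = 0.10742. For the 'cleared' outcome, the likelihood ratio is 0.103/0.788 = 0.13071.
Posterior odds = 0.10742 × 0.13071 = 0.014041, so P(H|E) = 0.014041/(1+0.014041) = 0.0138. Then P(¬H|E) = 1 − 0.0138 = 0.9862.

P(¬H | E) ≈ 0.9862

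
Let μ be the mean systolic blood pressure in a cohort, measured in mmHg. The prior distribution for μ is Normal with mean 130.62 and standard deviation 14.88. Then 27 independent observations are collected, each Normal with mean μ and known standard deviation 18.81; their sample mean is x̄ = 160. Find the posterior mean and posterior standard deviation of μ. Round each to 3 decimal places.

Posterior mean ≈ 158.358; posterior SD ≈ 3.517

Prior precision 1/τ₀² = 1/14.88² = 0.00451642; data precision n/σ² = 27/18.81² = 0.0763108.
Posterior precision = 0.00451642 + 0.0763108 = 0.0808272, giving posterior SD = 1/√0.0808272 = 3.517.
Posterior mean = (0.00451642·130.62 + 0.0763108·160) / 0.0808272 = 158.358.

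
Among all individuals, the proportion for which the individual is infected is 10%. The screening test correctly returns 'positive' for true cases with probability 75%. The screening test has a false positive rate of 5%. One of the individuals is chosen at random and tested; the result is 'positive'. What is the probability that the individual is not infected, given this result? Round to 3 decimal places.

Let H be the event that the individual is infected. P(H) = 0.1, so P(¬H) = 0.9. With E the 'positive' result, P(E|H) = 0.75 and P(E|¬H) = 0.05.
P(E) = 0.75·0.1 + 0.05·0.9 = 0.075000 + 0.045000 = 0.12000.
By Bayes' theorem, P(H|E) = 0.075000 / 0.12000 = 0.625. Hence P(¬H|E) = 1 − 0.625 = 0.375.

P(¬H | E) ≈ 0.375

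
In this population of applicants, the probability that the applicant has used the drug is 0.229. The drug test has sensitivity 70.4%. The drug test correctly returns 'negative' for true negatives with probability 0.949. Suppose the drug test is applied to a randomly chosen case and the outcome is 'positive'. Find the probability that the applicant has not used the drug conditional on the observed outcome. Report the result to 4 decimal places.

P(¬H | E) ≈ 0.1961

Write H for 'the applicant has used the drug'. Prior odds H:¬H = 0.229/0.771 = 0.29702. For the 'positive' outcome, the likelihood ratio is 0.704/0.051 = 13.804.
Posterior odds = 0.29702 × 13.804 = 4.1000, so P(H|E) = 4.1000/(1+4.1000) = 0.8039. Then P(¬H|E) = 1 − 0.8039 = 0.1961.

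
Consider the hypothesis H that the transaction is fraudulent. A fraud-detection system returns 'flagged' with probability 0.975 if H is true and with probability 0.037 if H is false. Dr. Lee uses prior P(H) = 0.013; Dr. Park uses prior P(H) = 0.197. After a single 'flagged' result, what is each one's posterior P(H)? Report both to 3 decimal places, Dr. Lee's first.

Dr. Lee: 0.258; Dr. Park: 0.866

P('+'|H) = 0.975, P('+'|¬H) = 0.037.
Dr. Lee: numerator 0.975·0.013 = 0.012675; evidence = 0.012675+0.037·0.987 = 0.049194; posterior = 0.258.
Dr. Park: numerator 0.975·0.197 = 0.19207; evidence = 0.19207+0.037·0.803 = 0.22179; posterior = 0.866.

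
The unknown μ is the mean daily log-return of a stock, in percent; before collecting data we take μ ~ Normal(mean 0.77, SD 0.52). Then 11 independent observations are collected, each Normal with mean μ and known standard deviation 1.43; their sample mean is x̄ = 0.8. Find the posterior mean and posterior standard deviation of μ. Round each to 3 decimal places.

Posterior mean ≈ 0.788; posterior SD ≈ 0.332

Prior precision 1/τ₀² = 1/0.52² = 3.69822; data precision n/σ² = 11/1.43² = 5.37924.
Posterior precision = 3.69822 + 5.37924 = 9.07746, giving posterior SD = 1/√9.07746 = 0.332.
Posterior mean = (3.69822·0.77 + 5.37924·0.8) / 9.07746 = 0.788.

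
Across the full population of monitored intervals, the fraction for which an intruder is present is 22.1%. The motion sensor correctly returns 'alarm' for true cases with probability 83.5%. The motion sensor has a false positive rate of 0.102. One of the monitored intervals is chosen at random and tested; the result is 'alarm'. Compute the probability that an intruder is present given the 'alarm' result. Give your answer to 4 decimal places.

Let H be the event that an intruder is present. P(H) = 0.221, so P(¬H) = 0.779. With E the 'alarm' result, P(E|H) = 0.835 and P(E|¬H) = 0.102.
P(E) = 0.835·0.221 + 0.102·0.779 = 0.18454 + 0.079458 = 0.26399.
By Bayes' theorem, P(H|E) = 0.18454 / 0.26399 = 0.6990.

P(H | E) ≈ 0.6990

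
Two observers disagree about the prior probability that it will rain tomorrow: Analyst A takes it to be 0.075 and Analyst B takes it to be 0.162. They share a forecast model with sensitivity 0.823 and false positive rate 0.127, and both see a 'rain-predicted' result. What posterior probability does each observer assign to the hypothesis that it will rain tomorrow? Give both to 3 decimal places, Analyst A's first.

Analyst A: 0.344; Analyst B: 0.556

The likelihood ratio for a 'rain-predicted' result is 0.823/0.127 = 6.4803.
Analyst A: prior odds 0.075/0.925 = 0.081081; posterior odds 0.52543; posterior probability 0.344.
Analyst B: prior odds 0.162/0.838 = 0.19332; posterior odds 1.2528; posterior probability 0.556.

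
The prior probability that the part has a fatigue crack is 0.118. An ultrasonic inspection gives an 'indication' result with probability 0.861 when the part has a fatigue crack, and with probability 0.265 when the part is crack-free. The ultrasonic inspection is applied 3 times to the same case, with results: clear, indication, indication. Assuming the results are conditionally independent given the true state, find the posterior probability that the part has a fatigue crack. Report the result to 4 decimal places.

Let H be the event that the part has a fatigue crack; start with P(H) = 0.118. P('indication'|H) = 0.861, P('indication'|¬H) = 0.265.
Update on result 1 ('clear'): P(H) ← 0.139·0.1180 / (0.139·0.1180 + 0.735·0.8820) = 0.016402/0.66467 = 0.0247.
Update on result 2 ('indication'): P(H) ← 0.861·0.0247 / (0.861·0.0247 + 0.265·0.9753) = 0.021247/0.27971 = 0.0760.
Update on result 3 ('indication'): P(H) ← 0.861·0.0760 / (0.861·0.0760 + 0.265·0.9240) = 0.065402/0.31027 = 0.2108.

Posterior P(H) ≈ 0.2108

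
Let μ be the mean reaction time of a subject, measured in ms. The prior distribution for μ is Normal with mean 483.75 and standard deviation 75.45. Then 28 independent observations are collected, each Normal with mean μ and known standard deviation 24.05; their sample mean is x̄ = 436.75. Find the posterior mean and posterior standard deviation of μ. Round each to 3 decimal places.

Posterior mean ≈ 436.920; posterior SD ≈ 4.537

Prior precision 1/τ₀² = 1/75.45² = 0.00017566; data precision n/σ² = 28/24.05² = 0.0484092.
Posterior precision = 0.00017566 + 0.0484092 = 0.0485849, giving posterior SD = 1/√0.0485849 = 4.537.
Posterior mean = (0.00017566·483.75 + 0.0484092·436.75) / 0.0485849 = 436.920.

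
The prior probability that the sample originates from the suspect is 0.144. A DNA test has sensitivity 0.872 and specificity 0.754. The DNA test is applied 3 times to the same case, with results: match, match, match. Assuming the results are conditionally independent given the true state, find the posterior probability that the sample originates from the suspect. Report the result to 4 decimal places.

Posterior P(H) ≈ 0.8823

Let H be the event that the sample originates from the suspect; start with P(H) = 0.144. P('match'|H) = 0.872, P('match'|¬H) = 0.246.
Update on result 1 ('match'): P(H) ← 0.872·0.1440 / (0.872·0.1440 + 0.246·0.8560) = 0.12557/0.33614 = 0.3736.
Update on result 2 ('match'): P(H) ← 0.872·0.3736 / (0.872·0.3736 + 0.246·0.6264) = 0.32574/0.47984 = 0.6788.
Update on result 3 ('match'): P(H) ← 0.872·0.6788 / (0.872·0.6788 + 0.246·0.3212) = 0.59195/0.67096 = 0.8823.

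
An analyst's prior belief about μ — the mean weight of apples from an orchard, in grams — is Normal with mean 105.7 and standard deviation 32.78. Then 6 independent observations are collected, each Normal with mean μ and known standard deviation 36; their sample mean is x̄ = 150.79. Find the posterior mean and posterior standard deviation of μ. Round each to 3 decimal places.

With known σ, the Normal prior is conjugate. Weight on the data is w = (n/σ²)/(n/σ² + 1/τ₀²) = 0.00462963/(0.00462963+0.00093064) = 0.83263.
Posterior mean = w·x̄ + (1−w)·μ₀ = 0.83263·150.79 + 0.16737·105.7 = 143.243. Posterior variance = 1/(0.00462963+0.00093064) = 179.847, so SD = 13.411.

Posterior mean ≈ 143.243; posterior SD ≈ 13.411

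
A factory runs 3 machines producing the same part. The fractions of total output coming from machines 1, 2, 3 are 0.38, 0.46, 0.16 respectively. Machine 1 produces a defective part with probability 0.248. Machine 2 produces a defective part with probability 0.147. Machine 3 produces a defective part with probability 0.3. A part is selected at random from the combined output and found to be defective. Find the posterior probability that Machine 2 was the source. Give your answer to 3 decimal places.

Tabulate prior·likelihood by source: [1] prior 0.38, lik 0.248, product 0.09424; [2] prior 0.46, lik 0.147, product 0.06762; [3] prior 0.16, lik 0.3, product 0.04800.
Normalizing constant = 0.20986; the posterior for Machine 2 is its product over the sum, 0.06762/0.20986 = 0.322.

Posterior probability ≈ 0.322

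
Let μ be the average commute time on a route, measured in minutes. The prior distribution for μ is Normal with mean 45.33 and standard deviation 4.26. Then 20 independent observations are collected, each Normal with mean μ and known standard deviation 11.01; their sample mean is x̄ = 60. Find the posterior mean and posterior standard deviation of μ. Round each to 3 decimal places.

Posterior mean ≈ 56.327; posterior SD ≈ 2.132

With known σ, the Normal prior is conjugate. Weight on the data is w = (n/σ²)/(n/σ² + 1/τ₀²) = 0.164989/(0.164989+0.0551037) = 0.74963.
Posterior mean = w·x̄ + (1−w)·μ₀ = 0.74963·60 + 0.25037·45.33 = 56.327. Posterior variance = 1/(0.164989+0.0551037) = 4.54354, so SD = 2.132.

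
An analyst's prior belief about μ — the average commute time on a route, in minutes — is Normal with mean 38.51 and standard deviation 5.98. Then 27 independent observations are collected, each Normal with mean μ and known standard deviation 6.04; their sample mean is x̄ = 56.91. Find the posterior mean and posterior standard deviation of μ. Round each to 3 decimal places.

Posterior mean ≈ 56.240; posterior SD ≈ 1.141

With known σ, the Normal prior is conjugate. Weight on the data is w = (n/σ²)/(n/σ² + 1/τ₀²) = 0.740099/(0.740099+0.0279639) = 0.96359.
Posterior mean = w·x̄ + (1−w)·μ₀ = 0.96359·56.91 + 0.036408·38.51 = 56.240. Posterior variance = 1/(0.740099+0.0279639) = 1.30198, so SD = 1.141.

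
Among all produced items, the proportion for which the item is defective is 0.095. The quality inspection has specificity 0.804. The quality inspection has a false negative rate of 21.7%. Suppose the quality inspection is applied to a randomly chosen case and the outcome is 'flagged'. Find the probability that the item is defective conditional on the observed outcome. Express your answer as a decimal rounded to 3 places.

Let H be the event that the item is defective. P(H) = 0.095, so P(¬H) = 0.905. With E the 'flagged' result, P(E|H) = 0.783 and P(E|¬H) = 0.196.
P(E) = 0.783·0.095 + 0.196·0.905 = 0.074385 + 0.17738 = 0.25177.
By Bayes' theorem, P(H|E) = 0.074385 / 0.25177 = 0.295.

P(H | E) ≈ 0.295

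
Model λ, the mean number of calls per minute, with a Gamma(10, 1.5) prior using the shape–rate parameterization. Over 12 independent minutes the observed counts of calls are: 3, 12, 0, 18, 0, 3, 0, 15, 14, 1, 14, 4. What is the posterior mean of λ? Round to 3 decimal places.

Posterior mean ≈ 6.963

The Poisson likelihood adds the total count to the shape and the number of exposure periods to the rate. Here ∑xᵢ = 84 and n = 12, so shape 10→94 and rate 1.5→13.5.
Posterior mean = shape/rate = 94/13.5 = 6.963.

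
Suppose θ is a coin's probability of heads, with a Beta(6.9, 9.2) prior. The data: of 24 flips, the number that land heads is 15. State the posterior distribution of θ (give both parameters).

Observing 15 successes and 9 failures updates Beta(6.9, 9.2) by adding the success and failure counts to the two shape parameters: α = 6.9+15 = 21.9, β = 9.2+9 = 18.2.

Posterior: Beta(21.9, 18.2)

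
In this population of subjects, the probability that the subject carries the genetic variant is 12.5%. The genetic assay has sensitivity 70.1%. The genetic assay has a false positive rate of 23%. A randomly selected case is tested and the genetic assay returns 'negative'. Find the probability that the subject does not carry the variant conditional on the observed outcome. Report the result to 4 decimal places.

P(¬H | E) ≈ 0.9474

Let H be the event that the subject carries the genetic variant. P(H) = 0.125, so P(¬H) = 0.875. With E the 'negative' result, P(E|H) = 0.299 and P(E|¬H) = 0.77.
P(E) = 0.299·0.125 + 0.77·0.875 = 0.037375 + 0.67375 = 0.71113.
By Bayes' theorem, P(H|E) = 0.037375 / 0.71113 = 0.0526. Hence P(¬H|E) = 1 − 0.0526 = 0.9474.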